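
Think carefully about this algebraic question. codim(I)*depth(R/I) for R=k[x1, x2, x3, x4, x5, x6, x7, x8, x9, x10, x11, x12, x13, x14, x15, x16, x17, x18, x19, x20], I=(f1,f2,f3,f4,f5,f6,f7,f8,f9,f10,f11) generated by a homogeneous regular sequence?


codim=11, depth=dim(R/I)=20-11=9
Product=11*9=99


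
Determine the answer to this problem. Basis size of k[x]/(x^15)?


Basis: 1,x,...,x^14
dim=15


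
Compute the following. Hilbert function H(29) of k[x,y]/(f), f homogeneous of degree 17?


H(t)=d for t>=d-1.
d=17, t=29
H(29)=17


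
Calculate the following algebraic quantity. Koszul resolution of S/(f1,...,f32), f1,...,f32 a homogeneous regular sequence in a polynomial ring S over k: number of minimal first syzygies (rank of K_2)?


Regular sequence => Koszul complex is the minimal free resolution.
Syz_1 minimally generated by Koszul relations f_i*e_j - f_j*e_i (i<j): mu(Syz_1) = beta_2 = C(m,2) = m(m-1)/2
m=32
32*31/2 = 496


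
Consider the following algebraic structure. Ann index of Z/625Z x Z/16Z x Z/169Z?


Exponent = lcm of the cyclic orders; pairwise coprime => product.
5^4*2^4*13^2=625*16*169=1690000


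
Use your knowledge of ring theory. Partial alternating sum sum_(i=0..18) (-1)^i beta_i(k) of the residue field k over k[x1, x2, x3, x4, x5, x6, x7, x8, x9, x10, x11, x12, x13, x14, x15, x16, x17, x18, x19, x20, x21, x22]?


Koszul resolution: beta_i(k)=C(n,i), n=22
sum_(i=0..p) (-1)^i C(n,i) = (-1)^p C(n-1,p)
(-1)^18*C(21,18) = (-1)^18*1330 = 1330


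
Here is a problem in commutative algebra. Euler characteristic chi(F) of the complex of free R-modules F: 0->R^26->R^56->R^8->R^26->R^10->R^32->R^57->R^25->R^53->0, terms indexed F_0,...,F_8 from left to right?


chi = sum (-1)^i * rank:
(-1)^0*26=26
(-1)^1*56=-56
(-1)^2*8=8
(-1)^3*26=-26
(-1)^4*10=10
(-1)^5*32=-32
(-1)^6*57=57
(-1)^7*25=-25
(-1)^8*53=53
chi=15


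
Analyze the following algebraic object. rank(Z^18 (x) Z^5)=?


rank(M(x)N) = rank(M)*rank(N)
18*5 = 90


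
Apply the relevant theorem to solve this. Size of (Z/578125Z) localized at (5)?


5-primary part: 578125=5^6*37
Size=5^6=15625


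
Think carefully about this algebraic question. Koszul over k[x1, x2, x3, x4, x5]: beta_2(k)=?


C(n,i)=C(5,2)=10


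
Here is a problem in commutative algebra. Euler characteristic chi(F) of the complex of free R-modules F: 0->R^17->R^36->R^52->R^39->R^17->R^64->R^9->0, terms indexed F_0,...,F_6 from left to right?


chi = sum (-1)^i * rank:
(-1)^0*17=17
(-1)^1*36=-36
(-1)^2*52=52
(-1)^3*39=-39
(-1)^4*17=17
(-1)^5*64=-64
(-1)^6*9=9
chi=-44


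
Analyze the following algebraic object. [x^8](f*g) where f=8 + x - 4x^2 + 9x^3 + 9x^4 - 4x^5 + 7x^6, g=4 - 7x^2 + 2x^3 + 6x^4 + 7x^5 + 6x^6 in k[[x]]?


[x^8] = sum a_i*b_j, i+j=8
  -4*6=-24
  9*7=63
  9*6=54
  -4*2=-8
  7*-7=-49
Sum=36


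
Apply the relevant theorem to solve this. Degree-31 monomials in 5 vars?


C(d+n-1,n-1)=C(35,4)=52360


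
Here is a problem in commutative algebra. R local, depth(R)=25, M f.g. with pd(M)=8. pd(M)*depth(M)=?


pd+depth=25
depth=25-8=17
pd*depth=8*17=136


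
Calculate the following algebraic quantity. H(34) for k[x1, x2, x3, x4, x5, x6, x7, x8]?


C(d+n-1,n-1)=C(41,7)=22481940


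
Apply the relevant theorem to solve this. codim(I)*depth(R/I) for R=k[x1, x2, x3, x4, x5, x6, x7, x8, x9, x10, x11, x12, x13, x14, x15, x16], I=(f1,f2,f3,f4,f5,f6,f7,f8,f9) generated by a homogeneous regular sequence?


codim=9, depth=dim(R/I)=16-9=7
Product=9*7=63


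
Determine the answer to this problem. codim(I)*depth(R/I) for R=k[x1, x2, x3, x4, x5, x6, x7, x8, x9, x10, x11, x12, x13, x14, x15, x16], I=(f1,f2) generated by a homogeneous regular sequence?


codim=2, depth=dim(R/I)=16-2=14
Product=2*14=28


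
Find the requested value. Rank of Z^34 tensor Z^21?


rank(M(x)N) = rank(M)*rank(N)
34*21 = 714


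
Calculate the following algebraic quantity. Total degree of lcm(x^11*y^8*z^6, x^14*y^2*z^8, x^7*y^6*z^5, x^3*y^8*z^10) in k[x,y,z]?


lcm = componentwise max:
x: max(11,14,7,3)=14
y: max(8,2,6,8)=8
z: max(6,8,5,10)=10
Total=14+8+10=32


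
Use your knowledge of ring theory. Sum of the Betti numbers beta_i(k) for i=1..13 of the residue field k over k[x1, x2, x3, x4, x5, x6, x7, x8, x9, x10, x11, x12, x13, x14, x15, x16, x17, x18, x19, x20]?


Koszul resolution: beta_i(k)=C(n,i), n=20
C(20,1)=20, C(20,2)=190, C(20,3)=1140, C(20,4)=4845, C(20,5)=15504, C(20,6)=38760, C(20,7)=77520, C(20,8)=125970, C(20,9)=167960, C(20,10)=184756, C(20,11)=167960, C(20,12)=125970, C(20,13)=77520
Sum=988115


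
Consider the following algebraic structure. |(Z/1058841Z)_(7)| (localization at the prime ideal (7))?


7-primary part: 1058841=7^6*9
Size=7^6=117649


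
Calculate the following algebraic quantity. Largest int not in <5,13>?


gcd(5,13)=1 => F=ab-a-b=5*13-5-13=65-18=47


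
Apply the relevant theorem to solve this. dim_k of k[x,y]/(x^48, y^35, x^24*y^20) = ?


k[x,y]/I, I = (x^48, y^35, x^24*y^20)
Rect: 48x35=1680. Corner: (48-24)x(35-20)=360.
dim = 1680-360 = 1320


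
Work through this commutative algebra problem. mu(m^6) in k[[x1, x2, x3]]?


C(n+d-1,d)=C(8,6)=28


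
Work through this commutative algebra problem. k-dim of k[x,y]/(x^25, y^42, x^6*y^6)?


k[x,y]/I, I = (x^25, y^42, x^6*y^6)
Rect: 25x42=1050. Corner: (25-6)x(42-6)=684.
dim = 1050-684 = 366


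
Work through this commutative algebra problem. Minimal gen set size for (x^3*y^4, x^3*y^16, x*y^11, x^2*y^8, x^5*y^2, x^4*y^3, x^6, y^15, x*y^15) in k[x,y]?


Remove redundant (divisible by others).
x^3*y^16 redundant.
x*y^15 redundant.
Min: x^6, x^5*y^2, x^4*y^3, x^3*y^4, x^2*y^8, x*y^11, y^15
Count=7


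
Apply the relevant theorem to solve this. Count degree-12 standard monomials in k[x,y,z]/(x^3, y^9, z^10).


Need i<3, j<9, k<10 with i+j+k=12.
For each i, j ranges over max(0,12-i-9)..min(8,12-i):
  i=0: j in [3,8] -> 6
  i=1: j in [2,8] -> 7
  i=2: j in [1,8] -> 8
H(12) = 6+7+8 = 21


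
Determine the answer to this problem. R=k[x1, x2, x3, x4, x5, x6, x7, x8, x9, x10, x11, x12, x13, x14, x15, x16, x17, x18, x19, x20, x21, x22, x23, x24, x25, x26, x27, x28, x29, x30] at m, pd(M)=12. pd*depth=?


pd+depth=30
depth=30-12=18
pd*depth=12*18=216


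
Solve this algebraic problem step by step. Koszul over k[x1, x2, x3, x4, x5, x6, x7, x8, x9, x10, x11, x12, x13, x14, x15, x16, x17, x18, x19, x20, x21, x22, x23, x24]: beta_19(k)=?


C(n,i)=C(24,19)=42504


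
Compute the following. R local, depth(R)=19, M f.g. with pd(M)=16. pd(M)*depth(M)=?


pd+depth=19
depth=19-16=3
pd*depth=16*3=48


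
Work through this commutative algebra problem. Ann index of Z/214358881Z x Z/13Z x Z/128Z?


Exponent = lcm of the cyclic orders; pairwise coprime => product.
11^8*13^1*2^7=214358881*13*128=356693177984


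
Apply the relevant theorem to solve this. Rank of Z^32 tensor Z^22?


rank(M(x)N) = rank(M)*rank(N)
32*22 = 704


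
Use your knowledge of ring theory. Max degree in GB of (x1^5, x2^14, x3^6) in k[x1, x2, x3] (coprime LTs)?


Pure powers, coprime LTs => already GB.
Degrees: 5, 14, 6
Max=14


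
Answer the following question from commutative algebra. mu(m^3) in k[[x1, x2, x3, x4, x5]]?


C(n+d-1,d)=C(7,3)=35


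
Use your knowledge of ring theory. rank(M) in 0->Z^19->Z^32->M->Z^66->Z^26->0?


Alt sum=0:
(-1)^0*19 + (-1)^1*32 + (-1)^2*? + (-1)^3*66 + (-1)^4*26=0
rank(M)=53


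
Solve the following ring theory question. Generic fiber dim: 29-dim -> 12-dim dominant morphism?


dim(fiber)=dim(X)-dim(Y)=29-12=17


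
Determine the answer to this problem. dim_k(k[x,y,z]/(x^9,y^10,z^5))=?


Basis: x^iy^jz^k, i<9,j<10,k<5
9*10*5=450


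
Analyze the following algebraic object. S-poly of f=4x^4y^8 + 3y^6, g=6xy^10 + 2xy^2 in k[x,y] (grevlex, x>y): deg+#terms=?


LT(f)=4x^4y^8, LT(g)=6xy^10
lcm(LM)=x^4y^10
S(f,g) (scaled by 24 to clear denominators) = 6y^2*f - 4x^3*g = 18y^8 - 8x^4y^2
2 terms, deg 8.
8+2=10


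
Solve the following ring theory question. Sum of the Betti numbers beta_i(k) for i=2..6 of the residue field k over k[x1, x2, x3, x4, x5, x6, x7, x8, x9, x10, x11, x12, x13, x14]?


Koszul resolution: beta_i(k)=C(n,i), n=14
C(14,2)=91, C(14,3)=364, C(14,4)=1001, C(14,5)=2002, C(14,6)=3003
Sum=6461


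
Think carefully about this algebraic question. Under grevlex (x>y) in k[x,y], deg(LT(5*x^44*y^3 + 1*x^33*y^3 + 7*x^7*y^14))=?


LT: 5*x^44*y^3
deg_x=44, deg_y=3
Total=44+3=47


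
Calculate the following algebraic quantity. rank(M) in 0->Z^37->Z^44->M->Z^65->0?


Alt sum=0:
(-1)^0*37 + (-1)^1*44 + (-1)^2*? + (-1)^3*65=0
rank(M)=72


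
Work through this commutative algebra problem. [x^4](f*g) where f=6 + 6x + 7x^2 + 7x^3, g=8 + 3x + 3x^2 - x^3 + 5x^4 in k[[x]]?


[x^4] = sum a_i*b_j, i+j=4
  6*5=30
  6*-1=-6
  7*3=21
  7*3=21
Sum=66


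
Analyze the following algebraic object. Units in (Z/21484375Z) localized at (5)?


Local ring = Z/1953125Z.
phi(1953125) = 5^8*(5-1) = 1562500


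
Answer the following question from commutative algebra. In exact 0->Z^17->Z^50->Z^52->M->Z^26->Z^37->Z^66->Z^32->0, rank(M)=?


Alt sum=0:
(-1)^0*17 + (-1)^1*50 + (-1)^2*52 + (-1)^3*? + (-1)^4*26 + (-1)^5*37 + (-1)^6*66 + (-1)^7*32=0
rank(M)=42


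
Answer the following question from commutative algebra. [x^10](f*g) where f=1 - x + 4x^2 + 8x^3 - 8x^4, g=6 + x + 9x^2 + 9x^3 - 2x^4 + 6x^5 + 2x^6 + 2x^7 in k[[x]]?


[x^10] = sum a_i*b_j, i+j=10
  8*2=16
  -8*2=-16
Sum=0


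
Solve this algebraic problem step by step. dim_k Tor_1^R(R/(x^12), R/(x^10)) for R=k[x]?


Tor_1(R/I,R/J)=(I cap J)/IJ=(x^12)/(x^22)
dim=22-12=min(12,10)=10


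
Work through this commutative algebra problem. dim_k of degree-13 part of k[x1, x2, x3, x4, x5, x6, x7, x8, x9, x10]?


C(d+n-1,n-1)=C(22,9)=497420


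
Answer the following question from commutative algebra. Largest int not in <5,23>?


gcd(5,23)=1 => F=ab-a-b=5*23-5-23=115-28=87


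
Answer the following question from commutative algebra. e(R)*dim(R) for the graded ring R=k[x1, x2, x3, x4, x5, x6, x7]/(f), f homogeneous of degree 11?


e(R)=deg(f)=11, dim(R)=7-1=6
e*dim=11*6=66


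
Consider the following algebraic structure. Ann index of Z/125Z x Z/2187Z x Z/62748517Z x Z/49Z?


Exponent = lcm of the cyclic orders; pairwise coprime => product.
5^3*3^7*13^7*7^2=125*2187*62748517*49=840539915908875


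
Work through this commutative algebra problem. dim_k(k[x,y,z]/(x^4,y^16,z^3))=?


Basis: x^iy^jz^k, i<4,j<16,k<3
4*16*3=192


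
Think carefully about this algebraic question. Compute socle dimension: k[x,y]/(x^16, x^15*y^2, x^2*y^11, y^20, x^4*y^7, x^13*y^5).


Socle = ann(m) = span of standard monomials u with x*u, y*u in I (staircase corners).
Minimal generators: x^16, x^15*y^2, x^13*y^5, x^4*y^7, x^2*y^11, y^20
Corners: xy^19, x^3y^10, x^12y^6, x^14y^4, x^15y
Socle dim=5


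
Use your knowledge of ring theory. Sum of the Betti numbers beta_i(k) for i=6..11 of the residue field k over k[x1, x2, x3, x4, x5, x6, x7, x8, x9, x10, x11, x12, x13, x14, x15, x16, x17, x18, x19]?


Koszul resolution: beta_i(k)=C(n,i), n=19
C(19,6)=27132, C(19,7)=50388, C(19,8)=75582, C(19,9)=92378, C(19,10)=92378, C(19,11)=75582
Sum=413440


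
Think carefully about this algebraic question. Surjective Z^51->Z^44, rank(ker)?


rank(ker) = 51-44 = 7


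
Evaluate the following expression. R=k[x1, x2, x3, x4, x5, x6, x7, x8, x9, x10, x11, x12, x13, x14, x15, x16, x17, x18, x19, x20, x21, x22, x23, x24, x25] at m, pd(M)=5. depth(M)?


pd+depth=depth(R)=25
depth=25-5=20


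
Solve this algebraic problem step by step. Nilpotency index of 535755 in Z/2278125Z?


535755^k mod 2278125:
k=1: 535755
k=2: 1060650
k=3: 2153250
k=4: 1569375
k=5: 1518750
k=6: 0
First zero at k = 6


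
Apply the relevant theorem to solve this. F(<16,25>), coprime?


gcd(16,25)=1 => F=ab-a-b=16*25-16-25=400-41=359


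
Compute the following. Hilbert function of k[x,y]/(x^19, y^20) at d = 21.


k[x,y], I = (x^19, y^20), d = 21
Need i < 19 and d-i < 20.
Range: 2 <= i <= 18.
H(21) = 17


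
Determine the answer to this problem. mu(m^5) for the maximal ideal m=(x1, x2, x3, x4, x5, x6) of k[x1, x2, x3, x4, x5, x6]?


Graded Nakayama: mu(m^d) = dim_k (m^d/m^(d+1)) = #degree-5 monomials in 6 vars
C(n+d-1,d)=C(10,5)=252


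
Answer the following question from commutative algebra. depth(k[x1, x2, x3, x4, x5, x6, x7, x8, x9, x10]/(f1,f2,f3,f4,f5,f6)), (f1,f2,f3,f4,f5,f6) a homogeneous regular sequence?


depth(R)=10
depth(R/I)=10-6=4


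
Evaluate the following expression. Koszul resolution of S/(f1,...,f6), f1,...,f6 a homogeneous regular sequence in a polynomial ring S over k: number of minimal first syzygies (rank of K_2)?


Regular sequence => Koszul complex is the minimal free resolution.
Syz_1 minimally generated by Koszul relations f_i*e_j - f_j*e_i (i<j): mu(Syz_1) = beta_2 = C(m,2) = m(m-1)/2
m=6
6*5/2 = 15


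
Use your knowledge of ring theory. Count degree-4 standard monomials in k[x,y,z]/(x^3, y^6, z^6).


Need i<3, j<6, k<6 with i+j+k=4.
For each i, j ranges over max(0,4-i-5)..min(5,4-i):
  i=0: j in [0,4] -> 5
  i=1: j in [0,3] -> 4
  i=2: j in [0,2] -> 3
H(4) = 5+4+3 = 12


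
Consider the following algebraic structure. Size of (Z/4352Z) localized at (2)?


2-primary part: 4352=2^8*17
Size=2^8=256


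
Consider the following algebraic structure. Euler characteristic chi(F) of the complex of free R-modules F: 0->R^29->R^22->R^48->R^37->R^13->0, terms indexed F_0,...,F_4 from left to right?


chi = sum (-1)^i * rank:
(-1)^0*29=29
(-1)^1*22=-22
(-1)^2*48=48
(-1)^3*37=-37
(-1)^4*13=13
chi=31


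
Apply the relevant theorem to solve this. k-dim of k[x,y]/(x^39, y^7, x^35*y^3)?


k[x,y]/I, I = (x^39, y^7, x^35*y^3)
Rect: 39x7=273. Corner: (39-35)x(7-3)=16.
dim = 273-16 = 257


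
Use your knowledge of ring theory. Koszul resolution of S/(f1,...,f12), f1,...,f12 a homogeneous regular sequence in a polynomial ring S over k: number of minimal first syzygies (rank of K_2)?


Regular sequence => Koszul complex is the minimal free resolution.
Syz_1 minimally generated by Koszul relations f_i*e_j - f_j*e_i (i<j): mu(Syz_1) = beta_2 = C(m,2) = m(m-1)/2
m=12
12*11/2 = 66


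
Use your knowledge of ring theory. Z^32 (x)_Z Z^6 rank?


rank(M(x)N) = rank(M)*rank(N)
32*6 = 192


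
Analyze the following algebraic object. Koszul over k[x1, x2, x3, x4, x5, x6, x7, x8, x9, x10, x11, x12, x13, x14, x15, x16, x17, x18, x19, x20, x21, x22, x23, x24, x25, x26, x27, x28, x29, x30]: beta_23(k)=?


C(n,i)=C(30,23)=2035800


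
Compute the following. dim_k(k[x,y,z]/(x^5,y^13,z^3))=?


Basis: x^iy^jz^k, i<5,j<13,k<3
5*13*3=195


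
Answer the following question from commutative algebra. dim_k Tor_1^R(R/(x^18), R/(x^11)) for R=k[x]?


Tor_1(R/I,R/J)=(I cap J)/IJ=(x^18)/(x^29)
dim=29-18=min(18,11)=11


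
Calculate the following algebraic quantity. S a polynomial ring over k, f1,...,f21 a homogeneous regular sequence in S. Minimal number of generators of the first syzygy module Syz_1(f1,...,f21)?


Regular sequence => Koszul complex is the minimal free resolution.
Syz_1 minimally generated by Koszul relations f_i*e_j - f_j*e_i (i<j): mu(Syz_1) = beta_2 = C(m,2) = m(m-1)/2
m=21
21*20/2 = 210


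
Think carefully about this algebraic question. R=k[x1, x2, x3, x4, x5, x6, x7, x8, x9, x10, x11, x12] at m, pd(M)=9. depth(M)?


pd+depth=depth(R)=12
depth=12-9=3


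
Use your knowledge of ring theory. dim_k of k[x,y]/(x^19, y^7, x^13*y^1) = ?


k[x,y]/I, I = (x^19, y^7, x^13*y^1)
Rect: 19x7=133. Corner: (19-13)x(7-1)=36.
dim = 133-36 = 97


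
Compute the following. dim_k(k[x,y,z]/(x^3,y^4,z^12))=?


Basis: x^iy^jz^k, i<3,j<4,k<12
3*4*12=144


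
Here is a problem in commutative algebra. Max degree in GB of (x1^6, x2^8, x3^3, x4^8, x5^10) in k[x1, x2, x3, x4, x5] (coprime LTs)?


Pure powers, coprime LTs => already GB.
Degrees: 6, 8, 3, 8, 10
Max=10


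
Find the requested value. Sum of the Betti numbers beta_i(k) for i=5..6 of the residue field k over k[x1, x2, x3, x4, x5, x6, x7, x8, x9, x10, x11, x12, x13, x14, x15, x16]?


Koszul resolution: beta_i(k)=C(n,i), n=16
C(16,5)=4368, C(16,6)=8008
Sum=12376


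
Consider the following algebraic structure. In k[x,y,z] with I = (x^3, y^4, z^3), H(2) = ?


Need i<3, j<4, k<3 with i+j+k=2.
For each i, j ranges over max(0,2-i-2)..min(3,2-i):
  i=0: j in [0,2] -> 3
  i=1: j in [0,1] -> 2
  i=2: j in [0,0] -> 1
H(2) = 3+2+1 = 6


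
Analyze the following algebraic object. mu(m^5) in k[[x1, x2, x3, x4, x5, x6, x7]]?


C(n+d-1,d)=C(11,5)=462


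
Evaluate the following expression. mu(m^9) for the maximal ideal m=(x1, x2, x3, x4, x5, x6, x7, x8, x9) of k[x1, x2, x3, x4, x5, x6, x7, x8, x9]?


Graded Nakayama: mu(m^d) = dim_k (m^d/m^(d+1)) = #degree-9 monomials in 9 vars
C(n+d-1,d)=C(17,9)=24310


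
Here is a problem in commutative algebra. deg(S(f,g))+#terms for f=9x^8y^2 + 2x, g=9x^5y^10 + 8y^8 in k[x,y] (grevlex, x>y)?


LT(f)=9x^8y^2, LT(g)=9x^5y^10
lcm(LM)=x^8y^10
S(f,g) (scaled by 81 to clear denominators) = 9y^8*f - 9x^3*g = -72x^3y^8 + 18xy^8
2 terms, deg 11.
11+2=13


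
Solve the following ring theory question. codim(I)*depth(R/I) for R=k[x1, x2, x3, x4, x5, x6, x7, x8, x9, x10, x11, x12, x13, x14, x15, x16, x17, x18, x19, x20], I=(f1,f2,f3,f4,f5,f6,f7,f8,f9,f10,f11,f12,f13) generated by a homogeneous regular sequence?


codim=13, depth=dim(R/I)=20-13=7
Product=13*7=91


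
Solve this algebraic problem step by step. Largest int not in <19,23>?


gcd(19,23)=1 => F=ab-a-b=19*23-19-23=437-42=395


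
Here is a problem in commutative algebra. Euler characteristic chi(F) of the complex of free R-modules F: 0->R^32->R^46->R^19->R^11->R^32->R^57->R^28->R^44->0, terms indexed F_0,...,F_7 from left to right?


chi = sum (-1)^i * rank:
(-1)^0*32=32
(-1)^1*46=-46
(-1)^2*19=19
(-1)^3*11=-11
(-1)^4*32=32
(-1)^5*57=-57
(-1)^6*28=28
(-1)^7*44=-44
chi=-47


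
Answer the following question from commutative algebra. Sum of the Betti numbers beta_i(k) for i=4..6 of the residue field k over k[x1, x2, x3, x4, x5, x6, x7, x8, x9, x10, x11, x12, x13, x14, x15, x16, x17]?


Koszul resolution: beta_i(k)=C(n,i), n=17
C(17,4)=2380, C(17,5)=6188, C(17,6)=12376
Sum=20944


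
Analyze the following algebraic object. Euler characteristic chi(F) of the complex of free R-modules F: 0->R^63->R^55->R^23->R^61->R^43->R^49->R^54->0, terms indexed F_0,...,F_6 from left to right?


chi = sum (-1)^i * rank:
(-1)^0*63=63
(-1)^1*55=-55
(-1)^2*23=23
(-1)^3*61=-61
(-1)^4*43=43
(-1)^5*49=-49
(-1)^6*54=54
chi=18


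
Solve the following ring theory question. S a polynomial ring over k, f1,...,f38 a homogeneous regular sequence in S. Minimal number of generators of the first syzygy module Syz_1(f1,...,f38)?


Regular sequence => Koszul complex is the minimal free resolution.
Syz_1 minimally generated by Koszul relations f_i*e_j - f_j*e_i (i<j): mu(Syz_1) = beta_2 = C(m,2) = m(m-1)/2
m=38
38*37/2 = 703


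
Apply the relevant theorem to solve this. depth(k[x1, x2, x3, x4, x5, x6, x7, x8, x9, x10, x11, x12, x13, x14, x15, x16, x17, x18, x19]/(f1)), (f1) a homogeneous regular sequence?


depth(R)=19
depth(R/I)=19-1=18


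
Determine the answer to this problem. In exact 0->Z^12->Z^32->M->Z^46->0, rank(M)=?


Alt sum=0:
(-1)^0*12 + (-1)^1*32 + (-1)^2*? + (-1)^3*46=0
rank(M)=66


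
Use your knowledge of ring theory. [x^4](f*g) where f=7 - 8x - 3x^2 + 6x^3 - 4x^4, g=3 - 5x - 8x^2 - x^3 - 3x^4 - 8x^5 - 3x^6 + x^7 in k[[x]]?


[x^4] = sum a_i*b_j, i+j=4
  7*-3=-21
  -8*-1=8
  -3*-8=24
  6*-5=-30
  -4*3=-12
Sum=-31


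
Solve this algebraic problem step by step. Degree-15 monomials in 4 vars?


C(d+n-1,n-1)=C(18,3)=816


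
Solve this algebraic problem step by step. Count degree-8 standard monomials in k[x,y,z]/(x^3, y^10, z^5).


Need i<3, j<10, k<5 with i+j+k=8.
For each i, j ranges over max(0,8-i-4)..min(9,8-i):
  i=0: j in [4,8] -> 5
  i=1: j in [3,7] -> 5
  i=2: j in [2,6] -> 5
H(8) = 5+5+5 = 15


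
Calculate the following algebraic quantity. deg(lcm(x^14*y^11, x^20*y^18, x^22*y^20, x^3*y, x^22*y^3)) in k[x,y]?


lcm = componentwise max:
x: max(14,20,22,3,22)=22
y: max(11,18,20,1,3)=20
Total=22+20=42


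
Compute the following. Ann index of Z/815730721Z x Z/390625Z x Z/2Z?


Exponent = lcm of the cyclic orders; pairwise coprime => product.
13^8*5^8*2^1=815730721*390625*2=637289625781250


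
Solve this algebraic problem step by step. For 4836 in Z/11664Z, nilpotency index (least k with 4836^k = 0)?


4836^k mod 11664:
k=1: 4836
k=2: 576
k=3: 9504
k=4: 5184
k=5: 3888
k=6: 0
First zero at k = 6


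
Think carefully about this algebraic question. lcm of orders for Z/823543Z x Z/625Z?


Exponent = lcm of the cyclic orders; pairwise coprime => product.
7^7*5^4=823543*625=514714375


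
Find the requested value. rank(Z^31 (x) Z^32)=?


rank(M(x)N) = rank(M)*rank(N)
31*32 = 992


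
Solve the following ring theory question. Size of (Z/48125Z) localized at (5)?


5-primary part: 48125=5^4*77
Size=5^4=625


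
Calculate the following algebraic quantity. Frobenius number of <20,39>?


gcd(20,39)=1 => F=ab-a-b=20*39-20-39=780-59=721


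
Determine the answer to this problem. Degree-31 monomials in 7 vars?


C(d+n-1,n-1)=C(37,6)=2324784


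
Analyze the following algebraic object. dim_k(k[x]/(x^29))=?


Basis: 1,x,...,x^28
dim=29


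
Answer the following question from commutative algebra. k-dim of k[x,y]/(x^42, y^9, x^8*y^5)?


k[x,y]/I, I = (x^42, y^9, x^8*y^5)
Rect: 42x9=378. Corner: (42-8)x(9-5)=136.
dim = 378-136 = 242


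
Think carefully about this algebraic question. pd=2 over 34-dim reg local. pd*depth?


pd+depth=34
depth=34-2=32
pd*depth=2*32=64


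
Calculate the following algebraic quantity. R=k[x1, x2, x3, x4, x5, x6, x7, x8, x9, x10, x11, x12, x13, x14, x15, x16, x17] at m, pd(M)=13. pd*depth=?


pd+depth=17
depth=17-13=4
pd*depth=13*4=52


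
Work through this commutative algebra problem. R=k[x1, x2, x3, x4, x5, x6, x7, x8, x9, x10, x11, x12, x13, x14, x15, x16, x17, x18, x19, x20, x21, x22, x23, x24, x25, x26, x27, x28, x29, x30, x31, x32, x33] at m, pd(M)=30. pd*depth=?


pd+depth=33
depth=33-30=3
pd*depth=30*3=90


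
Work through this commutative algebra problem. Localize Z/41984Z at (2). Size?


2-primary part: 41984=2^10*41
Size=2^10=1024


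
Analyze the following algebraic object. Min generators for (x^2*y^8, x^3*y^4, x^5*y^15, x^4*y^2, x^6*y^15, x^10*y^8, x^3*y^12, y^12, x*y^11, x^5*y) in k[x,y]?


Remove redundant (divisible by others).
x^5*y^15 redundant.
x^3*y^12 redundant.
x^10*y^8 redundant.
x^6*y^15 redundant.
Min: x^5*y, x^4*y^2, x^3*y^4, x^2*y^8, x*y^11, y^12
Count=6


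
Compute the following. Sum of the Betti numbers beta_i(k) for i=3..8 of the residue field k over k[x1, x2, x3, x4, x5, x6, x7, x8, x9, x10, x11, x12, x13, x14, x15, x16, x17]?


Koszul resolution: beta_i(k)=C(n,i), n=17
C(17,3)=680, C(17,4)=2380, C(17,5)=6188, C(17,6)=12376, C(17,7)=19448, C(17,8)=24310
Sum=65382


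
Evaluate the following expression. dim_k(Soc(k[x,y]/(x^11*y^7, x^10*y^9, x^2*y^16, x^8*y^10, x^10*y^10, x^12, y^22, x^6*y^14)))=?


Socle = ann(m) = span of standard monomials u with x*u, y*u in I (staircase corners).
Redundant generators: x^10*y^10
Minimal generators: x^12, x^11*y^7, x^10*y^9, x^8*y^10, x^6*y^14, x^2*y^16, y^22
Corners: xy^21, x^5y^15, x^7y^13, x^9y^9, x^10y^8, x^11y^6
Socle dim=6


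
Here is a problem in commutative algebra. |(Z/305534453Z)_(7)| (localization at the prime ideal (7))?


7-primary part: 305534453=7^8*53
Size=7^8=5764801


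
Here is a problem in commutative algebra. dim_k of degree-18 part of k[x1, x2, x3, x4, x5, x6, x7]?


C(d+n-1,n-1)=C(24,6)=134596


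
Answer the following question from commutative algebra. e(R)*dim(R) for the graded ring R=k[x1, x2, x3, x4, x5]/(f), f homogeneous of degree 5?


e(R)=deg(f)=5, dim(R)=5-1=4
e*dim=5*4=20


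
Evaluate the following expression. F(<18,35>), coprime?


gcd(18,35)=1 => F=ab-a-b=18*35-18-35=630-53=577


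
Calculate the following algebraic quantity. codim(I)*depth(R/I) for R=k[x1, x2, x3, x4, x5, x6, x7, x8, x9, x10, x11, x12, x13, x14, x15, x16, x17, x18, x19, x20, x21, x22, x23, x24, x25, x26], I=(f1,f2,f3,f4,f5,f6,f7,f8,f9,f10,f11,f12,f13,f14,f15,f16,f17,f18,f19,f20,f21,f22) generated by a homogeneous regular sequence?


codim=22, depth=dim(R/I)=26-22=4
Product=22*4=88


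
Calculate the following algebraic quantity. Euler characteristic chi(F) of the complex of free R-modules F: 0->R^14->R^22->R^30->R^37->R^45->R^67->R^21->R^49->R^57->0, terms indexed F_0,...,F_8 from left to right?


chi = sum (-1)^i * rank:
(-1)^0*14=14
(-1)^1*22=-22
(-1)^2*30=30
(-1)^3*37=-37
(-1)^4*45=45
(-1)^5*67=-67
(-1)^6*21=21
(-1)^7*49=-49
(-1)^8*57=57
chi=-8


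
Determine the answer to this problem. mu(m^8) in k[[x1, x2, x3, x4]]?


C(n+d-1,d)=C(11,8)=165


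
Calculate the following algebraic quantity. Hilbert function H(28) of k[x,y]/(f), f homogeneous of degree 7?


H(t)=d for t>=d-1.
d=7, t=28
H(28)=7


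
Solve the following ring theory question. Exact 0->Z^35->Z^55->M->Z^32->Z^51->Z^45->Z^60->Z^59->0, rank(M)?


Alt sum=0:
(-1)^0*35 + (-1)^1*55 + (-1)^2*? + (-1)^3*32 + (-1)^4*51 + (-1)^5*45 + (-1)^6*60 + (-1)^7*59=0
rank(M)=45


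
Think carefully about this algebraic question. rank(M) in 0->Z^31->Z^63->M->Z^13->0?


Alt sum=0:
(-1)^0*31 + (-1)^1*63 + (-1)^2*? + (-1)^3*13=0
rank(M)=45


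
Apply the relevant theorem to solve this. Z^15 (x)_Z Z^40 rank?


rank(M(x)N) = rank(M)*rank(N)
15*40 = 600


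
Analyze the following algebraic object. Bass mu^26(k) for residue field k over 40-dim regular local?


C(n,i)=C(40,26)=23206929840


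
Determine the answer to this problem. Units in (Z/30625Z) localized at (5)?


Local ring = Z/625Z.
phi(625) = 5^3*(5-1) = 500


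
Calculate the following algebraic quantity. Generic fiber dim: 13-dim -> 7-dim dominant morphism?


dim(fiber)=dim(X)-dim(Y)=13-7=6


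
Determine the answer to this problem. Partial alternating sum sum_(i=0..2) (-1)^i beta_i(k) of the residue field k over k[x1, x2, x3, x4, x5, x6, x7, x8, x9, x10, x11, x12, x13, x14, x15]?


Koszul resolution: beta_i(k)=C(n,i), n=15
sum_(i=0..p) (-1)^i C(n,i) = (-1)^p C(n-1,p)
(-1)^2*C(14,2) = (-1)^2*91 = 91


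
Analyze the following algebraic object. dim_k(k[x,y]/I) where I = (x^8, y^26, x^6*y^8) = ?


k[x,y]/I, I = (x^8, y^26, x^6*y^8)
Rect: 8x26=208. Corner: (8-6)x(26-8)=36.
dim = 208-36 = 172


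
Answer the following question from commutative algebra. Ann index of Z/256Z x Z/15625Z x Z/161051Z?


Exponent = lcm of the cyclic orders; pairwise coprime => product.
2^8*5^6*11^5=256*15625*161051=644204000000


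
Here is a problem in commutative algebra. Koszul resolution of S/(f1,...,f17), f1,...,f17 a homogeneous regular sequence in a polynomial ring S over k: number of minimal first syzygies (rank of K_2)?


Regular sequence => Koszul complex is the minimal free resolution.
Syz_1 minimally generated by Koszul relations f_i*e_j - f_j*e_i (i<j): mu(Syz_1) = beta_2 = C(m,2) = m(m-1)/2
m=17
17*16/2 = 136


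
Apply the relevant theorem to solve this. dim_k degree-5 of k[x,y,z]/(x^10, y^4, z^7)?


Need i<10, j<4, k<7 with i+j+k=5.
For each i, j ranges over max(0,5-i-6)..min(3,5-i):
  i=0: j in [0,3] -> 4
  i=1: j in [0,3] -> 4
  i=2: j in [0,3] -> 4
  i=3: j in [0,2] -> 3
  i=4: j in [0,1] -> 2
  i=5: j in [0,0] -> 1
H(5) = 4+4+4+3+2+1 = 18


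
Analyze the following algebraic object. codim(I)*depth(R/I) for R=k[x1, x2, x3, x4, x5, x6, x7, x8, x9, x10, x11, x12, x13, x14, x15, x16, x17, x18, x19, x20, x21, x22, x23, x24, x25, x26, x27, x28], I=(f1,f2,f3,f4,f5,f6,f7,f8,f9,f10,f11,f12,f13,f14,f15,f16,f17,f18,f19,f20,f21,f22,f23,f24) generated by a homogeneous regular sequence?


codim=24, depth=dim(R/I)=28-24=4
Product=24*4=96


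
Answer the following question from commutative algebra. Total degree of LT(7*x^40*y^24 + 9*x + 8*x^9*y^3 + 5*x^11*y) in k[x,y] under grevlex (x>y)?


LT: 7*x^40*y^24
deg_x=40, deg_y=24
Total=40+24=64


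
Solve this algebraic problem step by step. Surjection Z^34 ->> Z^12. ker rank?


rank(ker) = 34-12 = 22


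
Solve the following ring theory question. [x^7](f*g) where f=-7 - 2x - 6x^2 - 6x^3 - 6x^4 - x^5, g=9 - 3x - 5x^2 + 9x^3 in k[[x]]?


[x^7] = sum a_i*b_j, i+j=7
  -6*9=-54
  -1*-5=5
Sum=-49


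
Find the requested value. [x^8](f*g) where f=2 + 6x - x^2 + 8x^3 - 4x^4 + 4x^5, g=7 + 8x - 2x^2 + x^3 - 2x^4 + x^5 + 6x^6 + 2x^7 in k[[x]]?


[x^8] = sum a_i*b_j, i+j=8
  6*2=12
  -1*6=-6
  8*1=8
  -4*-2=8
  4*1=4
Sum=26


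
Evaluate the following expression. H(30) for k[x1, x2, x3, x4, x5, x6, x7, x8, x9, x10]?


C(d+n-1,n-1)=C(39,9)=211915132


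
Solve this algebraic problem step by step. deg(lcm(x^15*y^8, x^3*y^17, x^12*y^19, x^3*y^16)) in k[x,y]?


lcm = componentwise max:
x: max(15,3,12,3)=15
y: max(8,17,19,16)=19
Total=15+19=34


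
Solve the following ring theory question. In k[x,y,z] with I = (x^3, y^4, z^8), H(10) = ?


Need i<3, j<4, k<8 with i+j+k=10.
For each i, j ranges over max(0,10-i-7)..min(3,10-i):
  i=0: j in [3,3] -> 1
  i=1: j in [2,3] -> 2
  i=2: j in [1,3] -> 3
H(10) = 1+2+3 = 6


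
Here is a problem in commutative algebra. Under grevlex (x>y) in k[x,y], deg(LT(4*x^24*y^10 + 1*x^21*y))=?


LT: 4*x^24*y^10
deg_x=24, deg_y=10
Total=24+10=34


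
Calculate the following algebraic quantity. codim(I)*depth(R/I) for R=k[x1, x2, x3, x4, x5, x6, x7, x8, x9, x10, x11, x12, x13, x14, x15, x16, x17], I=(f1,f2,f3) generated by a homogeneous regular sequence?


codim=3, depth=dim(R/I)=17-3=14
Product=3*14=42


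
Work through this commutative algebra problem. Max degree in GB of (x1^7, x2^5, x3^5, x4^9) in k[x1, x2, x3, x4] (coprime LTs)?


Pure powers, coprime LTs => already GB.
Degrees: 7, 5, 5, 9
Max=9


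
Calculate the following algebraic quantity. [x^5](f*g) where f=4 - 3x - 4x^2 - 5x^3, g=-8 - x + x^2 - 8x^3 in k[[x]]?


[x^5] = sum a_i*b_j, i+j=5
  -4*-8=32
  -5*1=-5
Sum=27


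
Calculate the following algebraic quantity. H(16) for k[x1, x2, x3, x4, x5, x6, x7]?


C(d+n-1,n-1)=C(22,6)=74613


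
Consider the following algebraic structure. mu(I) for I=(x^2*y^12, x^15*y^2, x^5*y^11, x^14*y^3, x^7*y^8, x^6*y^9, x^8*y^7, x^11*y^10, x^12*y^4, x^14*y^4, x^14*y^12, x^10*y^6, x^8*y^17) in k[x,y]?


Remove redundant (divisible by others).
x^11*y^10 redundant.
x^8*y^17 redundant.
x^14*y^12 redundant.
x^14*y^4 redundant.
Min: x^15*y^2, x^14*y^3, x^12*y^4, x^10*y^6, x^8*y^7, x^7*y^8, x^6*y^9, x^5*y^11, x^2*y^12
Count=9


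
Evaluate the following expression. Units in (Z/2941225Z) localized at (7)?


Local ring = Z/117649Z.
phi(117649) = 7^5*(7-1) = 100842


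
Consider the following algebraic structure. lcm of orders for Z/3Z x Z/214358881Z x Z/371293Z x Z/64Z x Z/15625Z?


Exponent = lcm of the cyclic orders; pairwise coprime => product.
3^1*11^8*13^5*2^6*5^6=3*214358881*371293*64*15625=238769856009399000000


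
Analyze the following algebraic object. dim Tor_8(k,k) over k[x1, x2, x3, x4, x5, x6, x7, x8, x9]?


Koszul: C(n,i)=C(9,8)=9


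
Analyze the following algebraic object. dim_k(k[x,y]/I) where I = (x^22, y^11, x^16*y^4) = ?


k[x,y]/I, I = (x^22, y^11, x^16*y^4)
Rect: 22x11=242. Corner: (22-16)x(11-4)=42.
dim = 242-42 = 200


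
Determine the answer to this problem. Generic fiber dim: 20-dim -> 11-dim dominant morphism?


dim(fiber)=dim(X)-dim(Y)=20-11=9


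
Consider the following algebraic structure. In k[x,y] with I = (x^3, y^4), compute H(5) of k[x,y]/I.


k[x,y], I = (x^3, y^4), d = 5
Need i < 3 and d-i < 4.
Range: 2 <= i <= 2.
H(5) = 1


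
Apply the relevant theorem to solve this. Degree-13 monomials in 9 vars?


C(d+n-1,n-1)=C(21,8)=203490


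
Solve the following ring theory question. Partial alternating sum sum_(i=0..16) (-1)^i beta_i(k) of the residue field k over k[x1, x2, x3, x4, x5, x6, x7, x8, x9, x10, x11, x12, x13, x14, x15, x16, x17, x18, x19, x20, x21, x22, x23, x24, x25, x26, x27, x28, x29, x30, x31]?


Koszul resolution: beta_i(k)=C(n,i), n=31
sum_(i=0..p) (-1)^i C(n,i) = (-1)^p C(n-1,p)
(-1)^16*C(30,16) = (-1)^16*145422675 = 145422675


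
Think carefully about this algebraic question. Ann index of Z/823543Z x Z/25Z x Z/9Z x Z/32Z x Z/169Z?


Exponent = lcm of the cyclic orders; pairwise coprime => product.
7^7*5^2*3^2*2^5*13^2=823543*25*9*32*169=1002087122400


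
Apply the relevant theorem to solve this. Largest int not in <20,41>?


gcd(20,41)=1 => F=ab-a-b=20*41-20-41=820-61=759


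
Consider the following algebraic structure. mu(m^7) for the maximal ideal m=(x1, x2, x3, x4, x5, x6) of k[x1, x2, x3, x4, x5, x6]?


Graded Nakayama: mu(m^d) = dim_k (m^d/m^(d+1)) = #degree-7 monomials in 6 vars
C(n+d-1,d)=C(12,7)=792


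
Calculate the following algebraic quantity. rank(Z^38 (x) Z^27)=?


rank(M(x)N) = rank(M)*rank(N)
38*27 = 1026


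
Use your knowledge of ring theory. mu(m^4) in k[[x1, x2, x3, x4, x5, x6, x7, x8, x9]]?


C(n+d-1,d)=C(12,4)=495


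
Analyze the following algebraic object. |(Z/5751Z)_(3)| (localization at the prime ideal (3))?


3-primary part: 5751=3^4*71
Size=3^4=81


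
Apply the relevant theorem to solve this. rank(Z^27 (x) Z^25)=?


rank(M(x)N) = rank(M)*rank(N)
27*25 = 675


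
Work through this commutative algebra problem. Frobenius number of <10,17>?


gcd(10,17)=1 => F=ab-a-b=10*17-10-17=170-27=143


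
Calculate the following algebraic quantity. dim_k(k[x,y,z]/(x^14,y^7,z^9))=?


Basis: x^iy^jz^k, i<14,j<7,k<9
14*7*9=882


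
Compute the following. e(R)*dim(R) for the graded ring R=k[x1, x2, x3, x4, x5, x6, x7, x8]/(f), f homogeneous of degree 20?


e(R)=deg(f)=20, dim(R)=8-1=7
e*dim=20*7=140


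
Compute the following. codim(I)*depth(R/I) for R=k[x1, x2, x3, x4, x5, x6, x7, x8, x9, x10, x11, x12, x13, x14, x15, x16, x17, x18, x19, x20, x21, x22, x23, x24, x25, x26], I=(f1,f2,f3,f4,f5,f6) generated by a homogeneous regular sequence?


codim=6, depth=dim(R/I)=26-6=20
Product=6*20=120


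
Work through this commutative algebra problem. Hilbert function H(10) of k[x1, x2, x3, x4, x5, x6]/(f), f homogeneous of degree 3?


C(15,5)-C(12,5)=3003-792=2211


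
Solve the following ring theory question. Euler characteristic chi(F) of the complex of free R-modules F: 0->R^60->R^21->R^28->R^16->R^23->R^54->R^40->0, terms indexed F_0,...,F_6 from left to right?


chi = sum (-1)^i * rank:
(-1)^0*60=60
(-1)^1*21=-21
(-1)^2*28=28
(-1)^3*16=-16
(-1)^4*23=23
(-1)^5*54=-54
(-1)^6*40=40
chi=60


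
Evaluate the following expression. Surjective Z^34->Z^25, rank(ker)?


rank(ker) = 34-25 = 9


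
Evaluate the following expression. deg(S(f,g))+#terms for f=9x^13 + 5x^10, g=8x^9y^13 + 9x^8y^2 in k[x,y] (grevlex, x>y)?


LT(f)=9x^13, LT(g)=8x^9y^13
lcm(LM)=x^13y^13
S(f,g) (scaled by 72 to clear denominators) = 8y^13*f - 9x^4*g = 40x^10y^13 - 81x^12y^2
2 terms, deg 23.
23+2=25


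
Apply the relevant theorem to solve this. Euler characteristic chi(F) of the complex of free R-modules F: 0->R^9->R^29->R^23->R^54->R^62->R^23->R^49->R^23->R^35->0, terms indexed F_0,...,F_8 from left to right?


chi = sum (-1)^i * rank:
(-1)^0*9=9
(-1)^1*29=-29
(-1)^2*23=23
(-1)^3*54=-54
(-1)^4*62=62
(-1)^5*23=-23
(-1)^6*49=49
(-1)^7*23=-23
(-1)^8*35=35
chi=49


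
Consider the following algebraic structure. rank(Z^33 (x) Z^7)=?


rank(M(x)N) = rank(M)*rank(N)
33*7 = 231


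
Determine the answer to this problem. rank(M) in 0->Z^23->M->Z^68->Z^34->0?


Alt sum=0:
(-1)^0*23 + (-1)^1*? + (-1)^2*68 + (-1)^3*34=0
rank(M)=57


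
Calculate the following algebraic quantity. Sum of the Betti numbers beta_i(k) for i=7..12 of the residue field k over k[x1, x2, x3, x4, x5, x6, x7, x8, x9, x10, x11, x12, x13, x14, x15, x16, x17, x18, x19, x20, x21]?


Koszul resolution: beta_i(k)=C(n,i), n=21
C(21,7)=116280, C(21,8)=203490, C(21,9)=293930, C(21,10)=352716, C(21,11)=352716, C(21,12)=293930
Sum=1613062


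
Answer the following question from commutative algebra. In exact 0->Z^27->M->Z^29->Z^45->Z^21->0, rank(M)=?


Alt sum=0:
(-1)^0*27 + (-1)^1*? + (-1)^2*29 + (-1)^3*45 + (-1)^4*21=0
rank(M)=32


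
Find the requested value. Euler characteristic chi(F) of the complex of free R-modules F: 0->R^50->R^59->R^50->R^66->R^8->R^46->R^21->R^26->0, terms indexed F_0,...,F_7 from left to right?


chi = sum (-1)^i * rank:
(-1)^0*50=50
(-1)^1*59=-59
(-1)^2*50=50
(-1)^3*66=-66
(-1)^4*8=8
(-1)^5*46=-46
(-1)^6*21=21
(-1)^7*26=-26
chi=-68


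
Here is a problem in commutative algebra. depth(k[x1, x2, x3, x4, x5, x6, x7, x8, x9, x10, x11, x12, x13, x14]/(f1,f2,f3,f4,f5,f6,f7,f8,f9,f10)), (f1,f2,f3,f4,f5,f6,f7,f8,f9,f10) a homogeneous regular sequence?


depth(R)=14
depth(R/I)=14-10=4


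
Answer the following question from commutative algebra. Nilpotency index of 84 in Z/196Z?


84^k mod 196:
k=1: 84
k=2: 0
First zero at k = 2


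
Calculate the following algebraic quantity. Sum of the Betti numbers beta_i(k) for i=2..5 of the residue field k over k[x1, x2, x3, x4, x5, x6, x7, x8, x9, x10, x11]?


Koszul resolution: beta_i(k)=C(n,i), n=11
C(11,2)=55, C(11,3)=165, C(11,4)=330, C(11,5)=462
Sum=1012


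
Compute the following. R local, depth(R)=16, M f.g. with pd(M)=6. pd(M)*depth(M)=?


pd+depth=16
depth=16-6=10
pd*depth=6*10=60


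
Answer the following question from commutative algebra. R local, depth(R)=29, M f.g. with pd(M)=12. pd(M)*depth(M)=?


pd+depth=29
depth=29-12=17
pd*depth=12*17=204


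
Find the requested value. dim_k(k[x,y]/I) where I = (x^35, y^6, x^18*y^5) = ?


k[x,y]/I, I = (x^35, y^6, x^18*y^5)
Rect: 35x6=210. Corner: (35-18)x(6-5)=17.
dim = 210-17 = 193


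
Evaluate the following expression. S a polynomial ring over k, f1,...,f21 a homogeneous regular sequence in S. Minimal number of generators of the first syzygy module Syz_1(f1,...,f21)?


Regular sequence => Koszul complex is the minimal free resolution.
Syz_1 minimally generated by Koszul relations f_i*e_j - f_j*e_i (i<j): mu(Syz_1) = beta_2 = C(m,2) = m(m-1)/2
m=21
21*20/2 = 210


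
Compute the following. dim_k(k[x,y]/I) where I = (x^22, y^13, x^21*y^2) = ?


k[x,y]/I, I = (x^22, y^13, x^21*y^2)
Rect: 22x13=286. Corner: (22-21)x(13-2)=11.
dim = 286-11 = 275


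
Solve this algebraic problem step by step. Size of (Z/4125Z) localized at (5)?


5-primary part: 4125=5^3*33
Size=5^3=125


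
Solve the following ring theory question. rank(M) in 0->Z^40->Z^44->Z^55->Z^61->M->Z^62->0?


Alt sum=0:
(-1)^0*40 + (-1)^1*44 + (-1)^2*55 + (-1)^3*61 + (-1)^4*? + (-1)^5*62=0
rank(M)=72


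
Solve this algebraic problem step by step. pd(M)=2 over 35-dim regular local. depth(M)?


pd+depth=depth(R)=35
depth=35-2=33


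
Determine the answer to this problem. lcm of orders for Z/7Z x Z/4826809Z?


Exponent = lcm of the cyclic orders; pairwise coprime => product.
7^1*13^6=7*4826809=33787663


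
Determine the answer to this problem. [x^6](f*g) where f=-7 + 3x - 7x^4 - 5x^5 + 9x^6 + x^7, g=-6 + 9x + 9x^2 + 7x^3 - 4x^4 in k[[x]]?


[x^6] = sum a_i*b_j, i+j=6
  -7*9=-63
  -5*9=-45
  9*-6=-54
Sum=-162


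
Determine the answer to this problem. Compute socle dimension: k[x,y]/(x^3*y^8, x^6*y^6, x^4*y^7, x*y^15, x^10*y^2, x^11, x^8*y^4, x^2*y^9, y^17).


Socle = ann(m) = span of standard monomials u with x*u, y*u in I (staircase corners).
Minimal generators: x^11, x^10*y^2, x^8*y^4, x^6*y^6, x^4*y^7, x^3*y^8, x^2*y^9, x*y^15, y^17
Corners: y^16, xy^14, x^2y^8, x^3y^7, x^5y^6, x^7y^5, x^9y^3, x^10y
Socle dim=8
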